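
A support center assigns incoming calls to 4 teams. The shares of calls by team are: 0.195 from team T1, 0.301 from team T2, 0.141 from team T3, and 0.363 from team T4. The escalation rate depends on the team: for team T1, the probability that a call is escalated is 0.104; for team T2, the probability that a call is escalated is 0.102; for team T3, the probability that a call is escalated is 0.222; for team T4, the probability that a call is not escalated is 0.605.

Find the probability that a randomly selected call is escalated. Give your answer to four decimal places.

P(E|T4) = 1 − 0.605 = 0.395.
Summing over the partition,
P(E) = P(E|T1)·P(T1) + P(E|T2)·P(T2) + P(E|T3)·P(T3) + P(E|T4)·P(T4)
      = 0.104·0.195 + 0.102·0.301 + 0.222·0.141 + 0.395·0.363
      = 0.02028 + 0.030702 + 0.031302 + 0.143385 = 0.225669

P(E) ≈ 0.2257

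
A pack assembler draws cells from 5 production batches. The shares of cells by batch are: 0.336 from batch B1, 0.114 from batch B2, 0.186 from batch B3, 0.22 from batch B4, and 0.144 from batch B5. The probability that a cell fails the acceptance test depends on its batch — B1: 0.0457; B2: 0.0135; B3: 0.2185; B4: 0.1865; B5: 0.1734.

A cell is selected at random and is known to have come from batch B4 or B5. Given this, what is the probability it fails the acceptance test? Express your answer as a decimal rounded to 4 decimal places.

P(F|S) ≈ 0.1813

Let S = {B4, B5}.
P(S) = 0.22 + 0.144 = 0.364.
P(F ∩ S) = 0.1865·0.22 + 0.1734·0.144 = 0.04103 + 0.0249696 = 0.0659996.
P(F | S) = 0.0659996 / 0.364 = 0.181318…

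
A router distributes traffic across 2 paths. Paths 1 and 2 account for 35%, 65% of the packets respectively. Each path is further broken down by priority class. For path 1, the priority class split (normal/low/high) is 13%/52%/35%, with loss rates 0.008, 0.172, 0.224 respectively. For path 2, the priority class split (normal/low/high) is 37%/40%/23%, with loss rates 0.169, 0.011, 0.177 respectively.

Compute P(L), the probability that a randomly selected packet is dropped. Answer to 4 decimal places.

P(L|1) = 0.13·0.008 + 0.52·0.172 + 0.35·0.224 = 0.00104 + 0.08944 + 0.0784 = 0.16888
P(L|2) = 0.37·0.169 + 0.4·0.011 + 0.23·0.177 = 0.06253 + 0.0044 + 0.04071 = 0.10764
Then overall,
P(L) = 0.35·0.16888 + 0.65·0.10764
      = 0.059108 + 0.069966 = 0.129074

0.1291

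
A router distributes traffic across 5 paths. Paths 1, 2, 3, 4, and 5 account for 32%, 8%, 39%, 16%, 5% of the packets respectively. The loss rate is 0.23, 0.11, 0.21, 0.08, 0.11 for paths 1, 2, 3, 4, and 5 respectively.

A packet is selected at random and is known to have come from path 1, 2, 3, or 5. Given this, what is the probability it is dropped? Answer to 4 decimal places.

Let S = {1, 2, 3, 5}.
P(S) = 0.32 + 0.08 + 0.39 + 0.05 = 0.84.
P(L ∩ S) = 0.23·0.32 + 0.11·0.08 + 0.21·0.39 + 0.11·0.05 = 0.0736 + 0.0088 + 0.0819 + 0.0055 = 0.1698.
P(L | S) = 0.1698 / 0.84 = 0.202143…

0.2021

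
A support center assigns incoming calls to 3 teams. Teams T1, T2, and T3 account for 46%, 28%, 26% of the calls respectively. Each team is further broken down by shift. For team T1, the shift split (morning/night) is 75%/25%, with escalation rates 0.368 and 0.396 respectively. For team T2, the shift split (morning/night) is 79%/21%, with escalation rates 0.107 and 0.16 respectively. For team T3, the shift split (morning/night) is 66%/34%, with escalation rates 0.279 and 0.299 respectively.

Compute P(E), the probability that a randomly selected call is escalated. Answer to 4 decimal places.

P(E|T1) = 0.75·0.368 + 0.25·0.396 = 0.276 + 0.099 = 0.375
P(E|T2) = 0.79·0.107 + 0.21·0.16 = 0.08453 + 0.0336 = 0.11813
P(E|T3) = 0.66·0.279 + 0.34·0.299 = 0.18414 + 0.10166 = 0.2858
Then overall,
P(E) = 0.46·0.375 + 0.28·0.11813 + 0.26·0.2858
      = 0.1725 + 0.0330764 + 0.074308 = 0.2798844

0.2799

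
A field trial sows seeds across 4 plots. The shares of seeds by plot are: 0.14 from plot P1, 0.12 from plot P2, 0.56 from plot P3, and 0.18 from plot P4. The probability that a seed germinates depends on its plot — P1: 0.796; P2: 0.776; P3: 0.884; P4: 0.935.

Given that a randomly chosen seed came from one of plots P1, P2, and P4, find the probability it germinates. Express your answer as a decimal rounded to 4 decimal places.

0.8474

Let S = {P1, P2, P4}.
P(S) = 0.14 + 0.12 + 0.18 = 0.44.
P(G ∩ S) = 0.796·0.14 + 0.776·0.12 + 0.935·0.18 = 0.11144 + 0.09312 + 0.1683 = 0.37286.
P(G | S) = 0.37286 / 0.44 = 0.847409…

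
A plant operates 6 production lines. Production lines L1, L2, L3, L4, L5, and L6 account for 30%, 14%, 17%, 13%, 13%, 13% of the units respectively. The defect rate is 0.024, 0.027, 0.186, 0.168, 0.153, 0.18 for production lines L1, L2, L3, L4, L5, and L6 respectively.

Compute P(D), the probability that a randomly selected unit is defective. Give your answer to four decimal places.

P(D) = P(D|L1)·P(L1) + P(D|L2)·P(L2) + P(D|L3)·P(L3) + P(D|L4)·P(L4) + P(D|L5)·P(L5) + P(D|L6)·P(L6)
      = 0.024·0.3 + 0.027·0.14 + 0.186·0.17 + 0.168·0.13 + 0.153·0.13 + 0.18·0.13
      = 0.0072 + 0.00378 + 0.03162 + 0.02184 + 0.01989 + 0.0234 = 0.10773

0.1077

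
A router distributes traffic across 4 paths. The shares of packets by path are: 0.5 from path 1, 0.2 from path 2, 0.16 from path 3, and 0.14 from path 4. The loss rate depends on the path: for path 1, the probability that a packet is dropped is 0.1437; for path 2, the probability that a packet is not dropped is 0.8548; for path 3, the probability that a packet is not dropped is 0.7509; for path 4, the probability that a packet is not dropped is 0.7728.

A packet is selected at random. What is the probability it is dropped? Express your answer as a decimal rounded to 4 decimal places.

P(L) ≈ 0.1726

P(L|2) = 1 − 0.8548 = 0.1452.
P(L|3) = 1 − 0.7509 = 0.2491.
P(L|4) = 1 − 0.7728 = 0.2272.
Using total probability over the partition,
P(L) = P(L|1)·P(1) + P(L|2)·P(2) + P(L|3)·P(3) + P(L|4)·P(4)
      = 0.1437·0.5 + 0.1452·0.2 + 0.2491·0.16 + 0.2272·0.14
      = 0.07185 + 0.02904 + 0.039856 + 0.031808 = 0.172554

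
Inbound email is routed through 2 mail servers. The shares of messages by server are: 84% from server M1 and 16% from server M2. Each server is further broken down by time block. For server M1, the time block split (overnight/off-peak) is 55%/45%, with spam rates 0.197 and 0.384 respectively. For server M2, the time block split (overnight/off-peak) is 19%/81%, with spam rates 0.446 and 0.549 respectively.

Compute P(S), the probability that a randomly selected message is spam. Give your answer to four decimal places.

P(S|M1) = 0.55·0.197 + 0.45·0.384 = 0.10835 + 0.1728 = 0.28115
P(S|M2) = 0.19·0.446 + 0.81·0.549 = 0.08474 + 0.44469 = 0.52943
By total probability over the outer partition,
P(S) = 0.84·0.28115 + 0.16·0.52943
      = 0.236166 + 0.0847088 = 0.3208748

P(S) ≈ 0.3209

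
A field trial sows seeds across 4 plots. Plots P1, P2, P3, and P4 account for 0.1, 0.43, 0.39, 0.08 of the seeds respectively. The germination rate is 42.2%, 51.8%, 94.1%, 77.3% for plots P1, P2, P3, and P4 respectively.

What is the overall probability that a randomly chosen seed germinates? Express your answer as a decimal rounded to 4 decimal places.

Summing over the partition,
P(G) = P(G|P1)·P(P1) + P(G|P2)·P(P2) + P(G|P3)·P(P3) + P(G|P4)·P(P4)
      = 0.422·0.1 + 0.518·0.43 + 0.941·0.39 + 0.773·0.08
      = 0.0422 + 0.22274 + 0.36699 + 0.06184 = 0.69377

0.6938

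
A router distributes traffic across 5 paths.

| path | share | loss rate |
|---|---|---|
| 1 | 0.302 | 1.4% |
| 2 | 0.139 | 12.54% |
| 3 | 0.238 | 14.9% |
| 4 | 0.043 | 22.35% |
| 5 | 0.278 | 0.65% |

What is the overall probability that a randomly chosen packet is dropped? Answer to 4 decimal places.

P(L) = P(L|1)·P(1) + P(L|2)·P(2) + P(L|3)·P(3) + P(L|4)·P(4) + P(L|5)·P(5)
      = 0.014·0.302 + 0.1254·0.139 + 0.149·0.238 + 0.2235·0.043 + 0.0065·0.278
      = 0.004228 + 0.0174306 + 0.035462 + 0.0096105 + 0.001807 = 0.0685381

P(L) ≈ 0.0685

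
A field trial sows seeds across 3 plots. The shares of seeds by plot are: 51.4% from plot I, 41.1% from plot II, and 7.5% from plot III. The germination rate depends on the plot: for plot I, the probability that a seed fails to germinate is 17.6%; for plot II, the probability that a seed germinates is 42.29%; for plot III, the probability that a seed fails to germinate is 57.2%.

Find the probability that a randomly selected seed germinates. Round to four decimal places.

0.6294

P(G|I) = 1 − 0.176 = 0.824.
P(G|III) = 1 − 0.572 = 0.428.
By the law of total probability,
P(G) = P(G|I)·P(I) + P(G|II)·P(II) + P(G|III)·P(III)
      = 0.824·0.514 + 0.4229·0.411 + 0.428·0.075
      = 0.423536 + 0.1738119 + 0.0321 = 0.6294479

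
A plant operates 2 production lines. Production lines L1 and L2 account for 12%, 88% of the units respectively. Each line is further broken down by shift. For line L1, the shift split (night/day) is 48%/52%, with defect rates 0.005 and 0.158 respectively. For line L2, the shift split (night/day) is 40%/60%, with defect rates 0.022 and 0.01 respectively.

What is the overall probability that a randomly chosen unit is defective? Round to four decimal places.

P(D|L1) = 0.48·0.005 + 0.52·0.158 = 0.0024 + 0.08216 = 0.08456
P(D|L2) = 0.4·0.022 + 0.6·0.01 = 0.0088 + 0.006 = 0.0148
By total probability over the outer partition,
P(D) = 0.12·0.08456 + 0.88·0.0148
      = 0.0101472 + 0.013024 = 0.0231712

0.0232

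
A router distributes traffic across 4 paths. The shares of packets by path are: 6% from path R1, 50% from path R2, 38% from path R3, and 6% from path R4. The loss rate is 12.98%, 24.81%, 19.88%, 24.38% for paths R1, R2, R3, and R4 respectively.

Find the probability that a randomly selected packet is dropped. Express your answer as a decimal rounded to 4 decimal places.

Summing over the partition,
P(L) = P(L|R1)·P(R1) + P(L|R2)·P(R2) + P(L|R3)·P(R3) + P(L|R4)·P(R4)
      = 0.1298·0.06 + 0.2481·0.5 + 0.1988·0.38 + 0.2438·0.06
      = 0.007788 + 0.12405 + 0.075544 + 0.014628 = 0.22201

0.2220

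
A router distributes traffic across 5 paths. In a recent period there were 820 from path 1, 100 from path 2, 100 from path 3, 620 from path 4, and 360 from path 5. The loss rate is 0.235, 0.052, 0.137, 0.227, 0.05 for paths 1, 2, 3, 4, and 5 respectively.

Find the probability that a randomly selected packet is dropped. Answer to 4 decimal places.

0.1852

Total: 820 + 100 + 100 + 620 + 360 = 2000.
P(1) = 820/2000 = 0.41. P(2) = 100/2000 = 0.05. P(3) = 100/2000 = 0.05. P(4) = 620/2000 = 0.31. P(5) = 360/2000 = 0.18.
P(L) = P(L|1)·P(1) + P(L|2)·P(2) + P(L|3)·P(3) + P(L|4)·P(4) + P(L|5)·P(5)
      = 0.235·0.41 + 0.052·0.05 + 0.137·0.05 + 0.227·0.31 + 0.05·0.18
      = 0.09635 + 0.0026 + 0.00685 + 0.07037 + 0.009 = 0.18517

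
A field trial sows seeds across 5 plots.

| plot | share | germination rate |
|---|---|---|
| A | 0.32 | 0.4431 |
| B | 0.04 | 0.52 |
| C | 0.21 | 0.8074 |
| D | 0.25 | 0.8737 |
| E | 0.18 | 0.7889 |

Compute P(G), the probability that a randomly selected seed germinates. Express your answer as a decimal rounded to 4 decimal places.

By the law of total probability,
P(G) = P(G|A)·P(A) + P(G|B)·P(B) + P(G|C)·P(C) + P(G|D)·P(D) + P(G|E)·P(E)
      = 0.4431·0.32 + 0.52·0.04 + 0.8074·0.21 + 0.8737·0.25 + 0.7889·0.18
      = 0.141792 + 0.0208 + 0.169554 + 0.218425 + 0.142002 = 0.692573

P(G) ≈ 0.6926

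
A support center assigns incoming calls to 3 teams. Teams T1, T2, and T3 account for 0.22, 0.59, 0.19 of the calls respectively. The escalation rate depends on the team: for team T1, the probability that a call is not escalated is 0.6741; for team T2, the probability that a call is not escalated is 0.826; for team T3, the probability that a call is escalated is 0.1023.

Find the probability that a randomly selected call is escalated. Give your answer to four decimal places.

P(E|T1) = 1 − 0.6741 = 0.3259.
P(E|T2) = 1 − 0.826 = 0.174.
P(E) = P(E|T1)·P(T1) + P(E|T2)·P(T2) + P(E|T3)·P(T3)
      = 0.3259·0.22 + 0.174·0.59 + 0.1023·0.19
      = 0.071698 + 0.10266 + 0.019437 = 0.193795

0.1938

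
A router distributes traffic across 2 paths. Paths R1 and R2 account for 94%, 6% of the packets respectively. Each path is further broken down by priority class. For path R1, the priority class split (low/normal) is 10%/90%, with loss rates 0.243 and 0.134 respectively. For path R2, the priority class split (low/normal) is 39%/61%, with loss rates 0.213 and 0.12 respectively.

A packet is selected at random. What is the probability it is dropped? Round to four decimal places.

P(L|R1) = 0.1·0.243 + 0.9·0.134 = 0.0243 + 0.1206 = 0.1449
P(L|R2) = 0.39·0.213 + 0.61·0.12 = 0.08307 + 0.0732 = 0.15627
By total probability over the outer partition,
P(L) = 0.94·0.1449 + 0.06·0.15627
      = 0.136206 + 0.0093762 = 0.1455822

P(L) ≈ 0.1456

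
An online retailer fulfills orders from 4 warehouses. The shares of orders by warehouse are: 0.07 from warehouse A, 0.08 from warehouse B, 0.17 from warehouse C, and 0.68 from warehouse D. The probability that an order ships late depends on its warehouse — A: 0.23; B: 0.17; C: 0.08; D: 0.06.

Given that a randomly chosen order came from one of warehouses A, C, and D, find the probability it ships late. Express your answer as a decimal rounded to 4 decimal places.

Let S = {A, C, D}.
P(S) = 0.07 + 0.17 + 0.68 = 0.92.
P(L ∩ S) = 0.23·0.07 + 0.08·0.17 + 0.06·0.68 = 0.0161 + 0.0136 + 0.0408 = 0.0705.
P(L | S) = 0.0705 / 0.92 = 0.076630…

0.0766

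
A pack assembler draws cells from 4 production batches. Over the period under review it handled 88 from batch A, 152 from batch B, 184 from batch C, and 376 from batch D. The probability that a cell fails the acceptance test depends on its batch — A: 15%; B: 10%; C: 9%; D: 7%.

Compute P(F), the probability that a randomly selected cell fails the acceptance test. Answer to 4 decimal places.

0.0891

Total: 88 + 152 + 184 + 376 = 800.
P(A) = 88/800 = 0.11. P(B) = 152/800 = 0.19. P(C) = 184/800 = 0.23. P(D) = 376/800 = 0.47.
P(F) = P(F|A)·P(A) + P(F|B)·P(B) + P(F|C)·P(C) + P(F|D)·P(D)
      = 0.15·0.11 + 0.1·0.19 + 0.09·0.23 + 0.07·0.47
      = 0.0165 + 0.019 + 0.0207 + 0.0329 = 0.0891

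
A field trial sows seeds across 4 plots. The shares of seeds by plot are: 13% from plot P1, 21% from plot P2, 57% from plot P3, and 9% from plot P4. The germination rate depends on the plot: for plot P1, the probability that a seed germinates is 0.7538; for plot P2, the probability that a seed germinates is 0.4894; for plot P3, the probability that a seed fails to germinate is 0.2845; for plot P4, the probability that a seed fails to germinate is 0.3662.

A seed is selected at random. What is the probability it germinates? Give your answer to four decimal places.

0.6656

P(G|P3) = 1 − 0.2845 = 0.7155.
P(G|P4) = 1 − 0.3662 = 0.6338.
By the law of total probability,
P(G) = P(G|P1)·P(P1) + P(G|P2)·P(P2) + P(G|P3)·P(P3) + P(G|P4)·P(P4)
      = 0.7538·0.13 + 0.4894·0.21 + 0.7155·0.57 + 0.6338·0.09
      = 0.097994 + 0.102774 + 0.407835 + 0.057042 = 0.665645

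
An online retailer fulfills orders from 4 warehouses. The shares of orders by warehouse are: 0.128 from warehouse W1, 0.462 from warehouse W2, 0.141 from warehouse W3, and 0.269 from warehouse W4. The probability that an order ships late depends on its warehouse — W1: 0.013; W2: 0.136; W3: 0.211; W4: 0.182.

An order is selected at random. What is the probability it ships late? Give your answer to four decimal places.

P(L) ≈ 0.1432

By the law of total probability,
P(L) = P(L|W1)·P(W1) + P(L|W2)·P(W2) + P(L|W3)·P(W3) + P(L|W4)·P(W4)
      = 0.013·0.128 + 0.136·0.462 + 0.211·0.141 + 0.182·0.269
      = 0.001664 + 0.062832 + 0.029751 + 0.048958 = 0.143205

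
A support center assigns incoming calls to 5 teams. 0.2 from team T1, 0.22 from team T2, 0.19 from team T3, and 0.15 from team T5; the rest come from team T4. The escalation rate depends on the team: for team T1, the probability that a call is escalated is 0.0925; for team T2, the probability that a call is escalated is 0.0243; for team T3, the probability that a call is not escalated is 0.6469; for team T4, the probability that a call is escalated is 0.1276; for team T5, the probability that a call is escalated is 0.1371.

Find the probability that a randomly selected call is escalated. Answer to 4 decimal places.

P(T4) = 1 − (0.2 + 0.22 + 0.19 + 0.15) = 0.24.
P(E|T3) = 1 − 0.6469 = 0.3531.
P(E) = P(E|T1)·P(T1) + P(E|T2)·P(T2) + P(E|T3)·P(T3) + P(E|T4)·P(T4) + P(E|T5)·P(T5)
      = 0.0925·0.2 + 0.0243·0.22 + 0.3531·0.19 + 0.1276·0.24 + 0.1371·0.15
      = 0.0185 + 0.005346 + 0.067089 + 0.030624 + 0.020565 = 0.142124

P(E) ≈ 0.1421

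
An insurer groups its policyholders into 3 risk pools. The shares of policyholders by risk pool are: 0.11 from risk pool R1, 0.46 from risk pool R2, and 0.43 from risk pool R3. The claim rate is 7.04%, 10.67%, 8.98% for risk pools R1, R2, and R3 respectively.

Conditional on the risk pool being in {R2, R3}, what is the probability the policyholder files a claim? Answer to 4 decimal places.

0.0985

Let S = {R2, R3}.
P(S) = 0.46 + 0.43 = 0.89.
P(C ∩ S) = 0.1067·0.46 + 0.0898·0.43 = 0.049082 + 0.038614 = 0.087696.
P(C | S) = 0.087696 / 0.89 = 0.098535…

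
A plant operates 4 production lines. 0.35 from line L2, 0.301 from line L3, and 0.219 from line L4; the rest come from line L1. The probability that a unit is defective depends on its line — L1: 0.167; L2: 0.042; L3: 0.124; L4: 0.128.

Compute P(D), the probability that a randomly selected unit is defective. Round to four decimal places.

0.1018

P(L1) = 1 − (0.35 + 0.301 + 0.219) = 0.13.
By the law of total probability,
P(D) = P(D|L1)·P(L1) + P(D|L2)·P(L2) + P(D|L3)·P(L3) + P(D|L4)·P(L4)
      = 0.167·0.13 + 0.042·0.35 + 0.124·0.301 + 0.128·0.219
      = 0.02171 + 0.0147 + 0.037324 + 0.028032 = 0.101766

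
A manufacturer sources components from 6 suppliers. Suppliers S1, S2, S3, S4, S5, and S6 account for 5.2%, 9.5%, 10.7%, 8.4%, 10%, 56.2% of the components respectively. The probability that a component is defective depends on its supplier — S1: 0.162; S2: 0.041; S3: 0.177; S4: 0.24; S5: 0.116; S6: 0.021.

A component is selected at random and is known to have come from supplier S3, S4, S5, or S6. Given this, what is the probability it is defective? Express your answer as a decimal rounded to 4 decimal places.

P(D|S) ≈ 0.0733

Let S = {S3, S4, S5, S6}.
P(S) = 0.107 + 0.084 + 0.1 + 0.562 = 0.853.
P(D ∩ S) = 0.177·0.107 + 0.24·0.084 + 0.116·0.1 + 0.021·0.562 = 0.018939 + 0.02016 + 0.0116 + 0.011802 = 0.062501.
P(D | S) = 0.062501 / 0.853 = 0.073272…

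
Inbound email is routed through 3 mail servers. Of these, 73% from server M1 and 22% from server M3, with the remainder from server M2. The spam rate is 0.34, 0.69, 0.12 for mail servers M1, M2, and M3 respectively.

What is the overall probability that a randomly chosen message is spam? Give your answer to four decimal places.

P(M2) = 1 − (0.73 + 0.22) = 0.05.
P(S) = P(S|M1)·P(M1) + P(S|M2)·P(M2) + P(S|M3)·P(M3)
      = 0.34·0.73 + 0.69·0.05 + 0.12·0.22
      = 0.2482 + 0.0345 + 0.0264 = 0.3091

P(S) ≈ 0.3091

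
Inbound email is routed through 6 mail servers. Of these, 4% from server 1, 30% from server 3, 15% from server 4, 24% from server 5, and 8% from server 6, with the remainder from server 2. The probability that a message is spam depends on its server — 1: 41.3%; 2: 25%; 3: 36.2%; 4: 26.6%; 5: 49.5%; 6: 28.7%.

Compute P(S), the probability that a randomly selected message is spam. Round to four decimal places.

P(2) = 1 − (0.04 + 0.3 + 0.15 + 0.24 + 0.08) = 0.19.
By the law of total probability,
P(S) = P(S|1)·P(1) + P(S|2)·P(2) + P(S|3)·P(3) + P(S|4)·P(4) + P(S|5)·P(5) + P(S|6)·P(6)
      = 0.413·0.04 + 0.25·0.19 + 0.362·0.3 + 0.266·0.15 + 0.495·0.24 + 0.287·0.08
      = 0.01652 + 0.0475 + 0.1086 + 0.0399 + 0.1188 + 0.02296 = 0.35428

0.3543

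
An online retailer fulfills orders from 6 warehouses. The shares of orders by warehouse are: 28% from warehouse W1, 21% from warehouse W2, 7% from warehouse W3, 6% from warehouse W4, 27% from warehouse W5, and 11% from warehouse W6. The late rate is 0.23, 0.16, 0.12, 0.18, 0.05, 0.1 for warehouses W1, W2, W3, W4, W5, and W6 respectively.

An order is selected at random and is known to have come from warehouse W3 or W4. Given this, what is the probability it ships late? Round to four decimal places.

Let S = {W3, W4}.
P(S) = 0.07 + 0.06 = 0.13.
P(L ∩ S) = 0.12·0.07 + 0.18·0.06 = 0.0084 + 0.0108 = 0.0192.
P(L | S) = 0.0192 / 0.13 = 0.147692…

P(L|S) ≈ 0.1477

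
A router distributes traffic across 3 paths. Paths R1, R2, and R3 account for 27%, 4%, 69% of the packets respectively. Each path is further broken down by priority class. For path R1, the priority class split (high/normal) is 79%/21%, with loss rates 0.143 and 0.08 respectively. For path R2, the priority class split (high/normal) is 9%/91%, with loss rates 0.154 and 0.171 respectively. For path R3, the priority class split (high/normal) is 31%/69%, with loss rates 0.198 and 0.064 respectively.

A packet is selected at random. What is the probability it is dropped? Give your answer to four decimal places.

P(L|R1) = 0.79·0.143 + 0.21·0.08 = 0.11297 + 0.0168 = 0.12977
P(L|R2) = 0.09·0.154 + 0.91·0.171 = 0.01386 + 0.15561 = 0.16947
P(L|R3) = 0.31·0.198 + 0.69·0.064 = 0.06138 + 0.04416 = 0.10554
By total probability over the outer partition,
P(L) = 0.27·0.12977 + 0.04·0.16947 + 0.69·0.10554
      = 0.0350379 + 0.0067788 + 0.0728226 = 0.1146393

0.1146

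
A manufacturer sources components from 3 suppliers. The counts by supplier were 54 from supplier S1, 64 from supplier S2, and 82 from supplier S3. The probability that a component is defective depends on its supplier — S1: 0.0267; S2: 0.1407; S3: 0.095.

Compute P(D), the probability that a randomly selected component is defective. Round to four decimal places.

Total: 54 + 64 + 82 = 200.
P(S1) = 54/200 = 0.27. P(S2) = 64/200 = 0.32. P(S3) = 82/200 = 0.41.
By the law of total probability,
P(D) = P(D|S1)·P(S1) + P(D|S2)·P(S2) + P(D|S3)·P(S3)
      = 0.0267·0.27 + 0.1407·0.32 + 0.095·0.41
      = 0.007209 + 0.045024 + 0.03895 = 0.091183

0.0912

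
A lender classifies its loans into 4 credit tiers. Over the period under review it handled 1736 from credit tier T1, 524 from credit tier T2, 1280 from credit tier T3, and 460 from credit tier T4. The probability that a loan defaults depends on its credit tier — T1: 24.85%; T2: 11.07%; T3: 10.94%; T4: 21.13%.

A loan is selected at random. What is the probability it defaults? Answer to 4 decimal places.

Total: 1736 + 524 + 1280 + 460 = 4000.
P(T1) = 1736/4000 = 0.434. P(T2) = 524/4000 = 0.131. P(T3) = 1280/4000 = 0.32. P(T4) = 460/4000 = 0.115.
Using total probability over the partition,
P(D) = P(D|T1)·P(T1) + P(D|T2)·P(T2) + P(D|T3)·P(T3) + P(D|T4)·P(T4)
      = 0.2485·0.434 + 0.1107·0.131 + 0.1094·0.32 + 0.2113·0.115
      = 0.107849 + 0.0145017 + 0.035008 + 0.0242995 = 0.1816582

0.1817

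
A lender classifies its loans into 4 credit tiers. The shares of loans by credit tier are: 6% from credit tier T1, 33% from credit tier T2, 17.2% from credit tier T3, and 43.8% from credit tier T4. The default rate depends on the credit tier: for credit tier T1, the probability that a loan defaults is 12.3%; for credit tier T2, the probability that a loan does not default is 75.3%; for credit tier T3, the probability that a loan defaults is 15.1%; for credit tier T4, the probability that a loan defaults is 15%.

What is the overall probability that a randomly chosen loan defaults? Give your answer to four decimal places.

0.1806

P(D|T2) = 1 − 0.753 = 0.247.
P(D) = P(D|T1)·P(T1) + P(D|T2)·P(T2) + P(D|T3)·P(T3) + P(D|T4)·P(T4)
      = 0.123·0.06 + 0.247·0.33 + 0.151·0.172 + 0.15·0.438
      = 0.00738 + 0.08151 + 0.025972 + 0.0657 = 0.180562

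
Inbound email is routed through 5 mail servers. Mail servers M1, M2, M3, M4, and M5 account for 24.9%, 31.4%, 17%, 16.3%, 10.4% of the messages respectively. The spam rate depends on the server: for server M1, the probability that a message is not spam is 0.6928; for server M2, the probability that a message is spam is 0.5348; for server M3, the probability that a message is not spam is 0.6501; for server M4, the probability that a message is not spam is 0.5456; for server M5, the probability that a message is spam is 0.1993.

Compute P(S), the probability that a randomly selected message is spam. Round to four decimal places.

P(S|M1) = 1 − 0.6928 = 0.3072.
P(S|M3) = 1 − 0.6501 = 0.3499.
P(S|M4) = 1 − 0.5456 = 0.4544.
Summing over the partition,
P(S) = P(S|M1)·P(M1) + P(S|M2)·P(M2) + P(S|M3)·P(M3) + P(S|M4)·P(M4) + P(S|M5)·P(M5)
      = 0.3072·0.249 + 0.5348·0.314 + 0.3499·0.17 + 0.4544·0.163 + 0.1993·0.104
      = 0.0764928 + 0.1679272 + 0.059483 + 0.0740672 + 0.0207272 = 0.3986974

0.3987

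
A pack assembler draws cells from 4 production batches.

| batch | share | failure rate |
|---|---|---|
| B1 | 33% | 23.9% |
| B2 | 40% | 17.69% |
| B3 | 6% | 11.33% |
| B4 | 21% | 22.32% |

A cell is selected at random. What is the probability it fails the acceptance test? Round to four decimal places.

0.2033

P(F) = P(F|B1)·P(B1) + P(F|B2)·P(B2) + P(F|B3)·P(B3) + P(F|B4)·P(B4)
      = 0.239·0.33 + 0.1769·0.4 + 0.1133·0.06 + 0.2232·0.21
      = 0.07887 + 0.07076 + 0.006798 + 0.046872 = 0.2033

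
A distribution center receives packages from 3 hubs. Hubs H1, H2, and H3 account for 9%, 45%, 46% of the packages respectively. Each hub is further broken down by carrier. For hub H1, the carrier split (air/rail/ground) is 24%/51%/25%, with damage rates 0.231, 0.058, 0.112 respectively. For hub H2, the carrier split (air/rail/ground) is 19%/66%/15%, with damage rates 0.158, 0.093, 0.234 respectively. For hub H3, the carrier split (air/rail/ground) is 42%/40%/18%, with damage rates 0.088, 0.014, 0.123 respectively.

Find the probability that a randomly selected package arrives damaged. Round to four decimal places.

0.0969

P(D|H1) = 0.24·0.231 + 0.51·0.058 + 0.25·0.112 = 0.05544 + 0.02958 + 0.028 = 0.11302
P(D|H2) = 0.19·0.158 + 0.66·0.093 + 0.15·0.234 = 0.03002 + 0.06138 + 0.0351 = 0.1265
P(D|H3) = 0.42·0.088 + 0.4·0.014 + 0.18·0.123 = 0.03696 + 0.0056 + 0.02214 = 0.0647
By total probability over the outer partition,
P(D) = 0.09·0.11302 + 0.45·0.1265 + 0.46·0.0647
      = 0.0101718 + 0.056925 + 0.029762 = 0.0968588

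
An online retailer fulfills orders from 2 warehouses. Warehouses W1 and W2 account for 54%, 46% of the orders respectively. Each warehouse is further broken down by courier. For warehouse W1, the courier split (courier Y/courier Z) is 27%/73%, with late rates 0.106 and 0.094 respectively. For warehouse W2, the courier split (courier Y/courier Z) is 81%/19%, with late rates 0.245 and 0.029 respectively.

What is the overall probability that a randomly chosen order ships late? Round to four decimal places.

P(L|W1) = 0.27·0.106 + 0.73·0.094 = 0.02862 + 0.06862 = 0.09724
P(L|W2) = 0.81·0.245 + 0.19·0.029 = 0.19845 + 0.00551 = 0.20396
By total probability over the outer partition,
P(L) = 0.54·0.09724 + 0.46·0.20396
      = 0.0525096 + 0.0938216 = 0.1463312

P(L) ≈ 0.1463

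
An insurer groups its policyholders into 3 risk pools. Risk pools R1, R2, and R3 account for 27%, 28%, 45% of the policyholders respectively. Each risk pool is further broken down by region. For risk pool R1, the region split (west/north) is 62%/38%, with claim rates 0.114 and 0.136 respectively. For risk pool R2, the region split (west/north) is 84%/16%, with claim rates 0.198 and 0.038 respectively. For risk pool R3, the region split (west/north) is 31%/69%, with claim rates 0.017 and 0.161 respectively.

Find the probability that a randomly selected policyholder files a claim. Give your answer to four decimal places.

P(C) ≈ 0.1337

P(C|R1) = 0.62·0.114 + 0.38·0.136 = 0.07068 + 0.05168 = 0.12236
P(C|R2) = 0.84·0.198 + 0.16·0.038 = 0.16632 + 0.00608 = 0.1724
P(C|R3) = 0.31·0.017 + 0.69·0.161 = 0.00527 + 0.11109 = 0.11636
By total probability over the outer partition,
P(C) = 0.27·0.12236 + 0.28·0.1724 + 0.45·0.11636
      = 0.0330372 + 0.048272 + 0.052362 = 0.1336712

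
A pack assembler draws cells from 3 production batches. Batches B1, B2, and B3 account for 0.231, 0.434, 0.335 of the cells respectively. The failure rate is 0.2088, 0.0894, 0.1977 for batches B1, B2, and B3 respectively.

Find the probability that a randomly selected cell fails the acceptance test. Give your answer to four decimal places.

P(F) ≈ 0.1533

Using total probability over the partition,
P(F) = P(F|B1)·P(B1) + P(F|B2)·P(B2) + P(F|B3)·P(B3)
      = 0.2088·0.231 + 0.0894·0.434 + 0.1977·0.335
      = 0.0482328 + 0.0387996 + 0.0662295 = 0.1532619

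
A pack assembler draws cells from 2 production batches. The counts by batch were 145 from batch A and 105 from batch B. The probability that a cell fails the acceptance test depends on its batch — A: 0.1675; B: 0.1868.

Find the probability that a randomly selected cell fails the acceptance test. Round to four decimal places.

0.1756

Total: 145 + 105 = 250.
P(A) = 145/250 = 0.58. P(B) = 105/250 = 0.42.
P(F) = P(F|A)·P(A) + P(F|B)·P(B)
      = 0.1675·0.58 + 0.1868·0.42
      = 0.09715 + 0.078456 = 0.175606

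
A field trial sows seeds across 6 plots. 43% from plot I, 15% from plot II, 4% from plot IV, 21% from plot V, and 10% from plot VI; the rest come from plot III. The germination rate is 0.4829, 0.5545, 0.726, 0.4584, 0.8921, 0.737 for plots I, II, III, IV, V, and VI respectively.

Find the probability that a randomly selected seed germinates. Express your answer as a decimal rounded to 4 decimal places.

0.6210

P(III) = 1 − (0.43 + 0.15 + 0.04 + 0.21 + 0.1) = 0.07.
P(G) = P(G|I)·P(I) + P(G|II)·P(II) + P(G|III)·P(III) + P(G|IV)·P(IV) + P(G|V)·P(V) + P(G|VI)·P(VI)
      = 0.4829·0.43 + 0.5545·0.15 + 0.726·0.07 + 0.4584·0.04 + 0.8921·0.21 + 0.737·0.1
      = 0.207647 + 0.083175 + 0.05082 + 0.018336 + 0.187341 + 0.0737 = 0.621019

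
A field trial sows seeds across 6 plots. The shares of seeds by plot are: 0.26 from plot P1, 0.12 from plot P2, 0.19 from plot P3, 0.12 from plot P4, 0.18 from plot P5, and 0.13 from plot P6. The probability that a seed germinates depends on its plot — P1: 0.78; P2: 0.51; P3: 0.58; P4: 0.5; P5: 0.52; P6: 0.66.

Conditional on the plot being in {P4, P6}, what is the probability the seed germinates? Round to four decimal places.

Let S = {P4, P6}.
P(S) = 0.12 + 0.13 = 0.25.
P(G ∩ S) = 0.5·0.12 + 0.66·0.13 = 0.06 + 0.0858 = 0.1458.
P(G | S) = 0.1458 / 0.25 = 0.583200…

0.5832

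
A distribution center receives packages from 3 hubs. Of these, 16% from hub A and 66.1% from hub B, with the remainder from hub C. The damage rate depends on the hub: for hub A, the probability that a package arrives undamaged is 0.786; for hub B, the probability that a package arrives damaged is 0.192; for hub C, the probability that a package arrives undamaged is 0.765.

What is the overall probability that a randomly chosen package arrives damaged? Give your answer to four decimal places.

P(D) ≈ 0.2032

P(C) = 1 − (0.16 + 0.661) = 0.179.
P(D|A) = 1 − 0.786 = 0.214.
P(D|C) = 1 − 0.765 = 0.235.
P(D) = P(D|A)·P(A) + P(D|B)·P(B) + P(D|C)·P(C)
      = 0.214·0.16 + 0.192·0.661 + 0.235·0.179
      = 0.03424 + 0.126912 + 0.042065 = 0.203217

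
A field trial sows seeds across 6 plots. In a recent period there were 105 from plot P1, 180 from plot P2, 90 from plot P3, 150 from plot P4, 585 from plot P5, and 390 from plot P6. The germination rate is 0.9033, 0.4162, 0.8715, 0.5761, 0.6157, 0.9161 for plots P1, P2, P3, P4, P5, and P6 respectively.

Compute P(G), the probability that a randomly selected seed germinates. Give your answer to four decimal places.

Total: 105 + 180 + 90 + 150 + 585 + 390 = 1500.
P(P1) = 105/1500 = 0.07. P(P2) = 180/1500 = 0.12. P(P3) = 90/1500 = 0.06. P(P4) = 150/1500 = 0.1. P(P5) = 585/1500 = 0.39. P(P6) = 390/1500 = 0.26.
Using total probability over the partition,
P(G) = P(G|P1)·P(P1) + P(G|P2)·P(P2) + P(G|P3)·P(P3) + P(G|P4)·P(P4) + P(G|P5)·P(P5) + P(G|P6)·P(P6)
      = 0.9033·0.07 + 0.4162·0.12 + 0.8715·0.06 + 0.5761·0.1 + 0.6157·0.39 + 0.9161·0.26
      = 0.063231 + 0.049944 + 0.05229 + 0.05761 + 0.240123 + 0.238186 = 0.701384

0.7014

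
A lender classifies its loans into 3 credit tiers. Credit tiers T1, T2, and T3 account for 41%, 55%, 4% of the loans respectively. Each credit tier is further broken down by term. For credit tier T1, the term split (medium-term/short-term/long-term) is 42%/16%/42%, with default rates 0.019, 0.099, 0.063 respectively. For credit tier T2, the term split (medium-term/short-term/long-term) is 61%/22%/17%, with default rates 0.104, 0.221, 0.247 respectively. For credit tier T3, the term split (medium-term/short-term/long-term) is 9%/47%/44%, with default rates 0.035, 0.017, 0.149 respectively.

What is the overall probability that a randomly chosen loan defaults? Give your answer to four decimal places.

P(D|T1) = 0.42·0.019 + 0.16·0.099 + 0.42·0.063 = 0.00798 + 0.01584 + 0.02646 = 0.05028
P(D|T2) = 0.61·0.104 + 0.22·0.221 + 0.17·0.247 = 0.06344 + 0.04862 + 0.04199 = 0.15405
P(D|T3) = 0.09·0.035 + 0.47·0.017 + 0.44·0.149 = 0.00315 + 0.00799 + 0.06556 = 0.0767
By total probability over the outer partition,
P(D) = 0.41·0.05028 + 0.55·0.15405 + 0.04·0.0767
      = 0.0206148 + 0.0847275 + 0.003068 = 0.1084103

0.1084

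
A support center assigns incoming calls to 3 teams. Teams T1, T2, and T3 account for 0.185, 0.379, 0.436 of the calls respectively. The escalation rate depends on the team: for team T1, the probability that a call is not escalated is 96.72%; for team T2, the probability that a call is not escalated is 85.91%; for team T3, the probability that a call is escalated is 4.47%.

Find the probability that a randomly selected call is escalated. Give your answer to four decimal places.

P(E|T1) = 1 − 0.9672 = 0.0328.
P(E|T2) = 1 − 0.8591 = 0.1409.
By the law of total probability,
P(E) = P(E|T1)·P(T1) + P(E|T2)·P(T2) + P(E|T3)·P(T3)
      = 0.0328·0.185 + 0.1409·0.379 + 0.0447·0.436
      = 0.006068 + 0.0534011 + 0.0194892 = 0.0789583

P(E) ≈ 0.0790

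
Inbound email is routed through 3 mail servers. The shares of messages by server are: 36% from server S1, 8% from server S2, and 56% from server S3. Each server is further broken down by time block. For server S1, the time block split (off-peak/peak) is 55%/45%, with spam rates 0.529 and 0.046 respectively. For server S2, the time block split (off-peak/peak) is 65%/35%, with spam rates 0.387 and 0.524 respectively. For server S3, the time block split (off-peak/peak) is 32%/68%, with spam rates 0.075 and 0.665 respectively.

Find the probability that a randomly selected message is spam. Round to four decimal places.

P(S) ≈ 0.4137

P(S|S1) = 0.55·0.529 + 0.45·0.046 = 0.29095 + 0.0207 = 0.31165
P(S|S2) = 0.65·0.387 + 0.35·0.524 = 0.25155 + 0.1834 = 0.43495
P(S|S3) = 0.32·0.075 + 0.68·0.665 = 0.024 + 0.4522 = 0.4762
By total probability over the outer partition,
P(S) = 0.36·0.31165 + 0.08·0.43495 + 0.56·0.4762
      = 0.112194 + 0.034796 + 0.266672 = 0.413662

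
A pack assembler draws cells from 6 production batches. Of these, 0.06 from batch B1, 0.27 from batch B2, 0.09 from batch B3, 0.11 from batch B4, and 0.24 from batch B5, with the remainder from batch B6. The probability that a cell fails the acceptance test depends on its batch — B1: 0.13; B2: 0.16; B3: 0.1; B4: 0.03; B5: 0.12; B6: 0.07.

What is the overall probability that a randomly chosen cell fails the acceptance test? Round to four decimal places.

P(B6) = 1 − (0.06 + 0.27 + 0.09 + 0.11 + 0.24) = 0.23.
Using total probability over the partition,
P(F) = P(F|B1)·P(B1) + P(F|B2)·P(B2) + P(F|B3)·P(B3) + P(F|B4)·P(B4) + P(F|B5)·P(B5) + P(F|B6)·P(B6)
      = 0.13·0.06 + 0.16·0.27 + 0.1·0.09 + 0.03·0.11 + 0.12·0.24 + 0.07·0.23
      = 0.0078 + 0.0432 + 0.009 + 0.0033 + 0.0288 + 0.0161 = 0.1082

P(F) ≈ 0.1082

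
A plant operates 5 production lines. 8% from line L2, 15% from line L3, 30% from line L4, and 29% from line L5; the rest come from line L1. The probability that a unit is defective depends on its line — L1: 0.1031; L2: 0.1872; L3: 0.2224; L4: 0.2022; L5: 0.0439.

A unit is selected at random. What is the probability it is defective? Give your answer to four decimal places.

P(L1) = 1 − (0.08 + 0.15 + 0.3 + 0.29) = 0.18.
Summing over the partition,
P(D) = P(D|L1)·P(L1) + P(D|L2)·P(L2) + P(D|L3)·P(L3) + P(D|L4)·P(L4) + P(D|L5)·P(L5)
      = 0.1031·0.18 + 0.1872·0.08 + 0.2224·0.15 + 0.2022·0.3 + 0.0439·0.29
      = 0.018558 + 0.014976 + 0.03336 + 0.06066 + 0.012731 = 0.140285

0.1403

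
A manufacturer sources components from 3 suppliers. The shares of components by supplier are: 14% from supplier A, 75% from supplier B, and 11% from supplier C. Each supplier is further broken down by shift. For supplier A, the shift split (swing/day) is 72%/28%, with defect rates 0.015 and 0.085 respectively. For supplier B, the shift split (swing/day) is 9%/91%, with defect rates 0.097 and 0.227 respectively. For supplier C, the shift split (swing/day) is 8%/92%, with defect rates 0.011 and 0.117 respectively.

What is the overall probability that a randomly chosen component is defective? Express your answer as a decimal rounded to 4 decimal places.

P(D|A) = 0.72·0.015 + 0.28·0.085 = 0.0108 + 0.0238 = 0.0346
P(D|B) = 0.09·0.097 + 0.91·0.227 = 0.00873 + 0.20657 = 0.2153
P(D|C) = 0.08·0.011 + 0.92·0.117 = 0.00088 + 0.10764 = 0.10852
Then overall,
P(D) = 0.14·0.0346 + 0.75·0.2153 + 0.11·0.10852
      = 0.004844 + 0.161475 + 0.0119372 = 0.1782562

P(D) ≈ 0.1783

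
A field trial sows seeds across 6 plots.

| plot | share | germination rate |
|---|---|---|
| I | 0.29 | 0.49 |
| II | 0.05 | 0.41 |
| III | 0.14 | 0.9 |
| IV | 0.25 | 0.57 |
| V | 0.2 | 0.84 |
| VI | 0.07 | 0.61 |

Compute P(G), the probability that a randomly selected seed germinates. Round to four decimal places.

Using total probability over the partition,
P(G) = P(G|I)·P(I) + P(G|II)·P(II) + P(G|III)·P(III) + P(G|IV)·P(IV) + P(G|V)·P(V) + P(G|VI)·P(VI)
      = 0.49·0.29 + 0.41·0.05 + 0.9·0.14 + 0.57·0.25 + 0.84·0.2 + 0.61·0.07
      = 0.1421 + 0.0205 + 0.126 + 0.1425 + 0.168 + 0.0427 = 0.6418

0.6418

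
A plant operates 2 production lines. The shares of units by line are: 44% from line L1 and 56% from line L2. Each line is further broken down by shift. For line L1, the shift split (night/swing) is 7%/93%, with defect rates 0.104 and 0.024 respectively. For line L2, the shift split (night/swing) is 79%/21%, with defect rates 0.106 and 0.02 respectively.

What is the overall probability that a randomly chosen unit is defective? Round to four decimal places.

0.0623

P(D|L1) = 0.07·0.104 + 0.93·0.024 = 0.00728 + 0.02232 = 0.0296
P(D|L2) = 0.79·0.106 + 0.21·0.02 = 0.08374 + 0.0042 = 0.08794
Then overall,
P(D) = 0.44·0.0296 + 0.56·0.08794
      = 0.013024 + 0.0492464 = 0.0622704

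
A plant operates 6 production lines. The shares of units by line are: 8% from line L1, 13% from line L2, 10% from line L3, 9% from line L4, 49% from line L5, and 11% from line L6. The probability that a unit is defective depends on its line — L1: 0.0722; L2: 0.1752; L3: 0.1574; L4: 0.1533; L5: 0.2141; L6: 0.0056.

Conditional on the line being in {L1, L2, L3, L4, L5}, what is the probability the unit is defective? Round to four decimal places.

0.1831

Let S = {L1, L2, L3, L4, L5}.
P(S) = 0.08 + 0.13 + 0.1 + 0.09 + 0.49 = 0.89.
P(D ∩ S) = 0.0722·0.08 + 0.1752·0.13 + 0.1574·0.1 + 0.1533·0.09 + 0.2141·0.49 = 0.005776 + 0.022776 + 0.01574 + 0.013797 + 0.104909 = 0.162998.
P(D | S) = 0.162998 / 0.89 = 0.183144…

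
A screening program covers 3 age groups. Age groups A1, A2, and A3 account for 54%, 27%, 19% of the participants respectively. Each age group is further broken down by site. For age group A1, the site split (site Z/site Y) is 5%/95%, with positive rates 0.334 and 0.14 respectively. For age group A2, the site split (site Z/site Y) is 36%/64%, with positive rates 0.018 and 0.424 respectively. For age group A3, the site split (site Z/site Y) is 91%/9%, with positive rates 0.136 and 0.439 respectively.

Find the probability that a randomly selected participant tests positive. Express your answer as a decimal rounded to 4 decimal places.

P(T|A1) = 0.05·0.334 + 0.95·0.14 = 0.0167 + 0.133 = 0.1497
P(T|A2) = 0.36·0.018 + 0.64·0.424 = 0.00648 + 0.27136 = 0.27784
P(T|A3) = 0.91·0.136 + 0.09·0.439 = 0.12376 + 0.03951 = 0.16327
By total probability over the outer partition,
P(T) = 0.54·0.1497 + 0.27·0.27784 + 0.19·0.16327
      = 0.080838 + 0.0750168 + 0.0310213 = 0.1868761

0.1869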